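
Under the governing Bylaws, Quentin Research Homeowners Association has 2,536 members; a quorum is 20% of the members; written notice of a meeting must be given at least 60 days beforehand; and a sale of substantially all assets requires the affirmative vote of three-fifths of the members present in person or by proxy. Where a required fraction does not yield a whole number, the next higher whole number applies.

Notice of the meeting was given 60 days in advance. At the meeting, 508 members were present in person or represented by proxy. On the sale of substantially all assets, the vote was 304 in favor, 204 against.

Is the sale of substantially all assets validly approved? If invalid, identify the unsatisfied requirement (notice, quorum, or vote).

Invalid — vote requirement not satisfied.

Notice: 60 days given; 60 required. Satisfied.
Quorum: 20% of 2,536 = 507.20, rounded up to 508; 508 present. Satisfied.
Vote: requires three-fifths of those present (508); 3/5 of 508 = 304.80, rounded up to 305, so 305 needed; 304 in favor. Not satisfied.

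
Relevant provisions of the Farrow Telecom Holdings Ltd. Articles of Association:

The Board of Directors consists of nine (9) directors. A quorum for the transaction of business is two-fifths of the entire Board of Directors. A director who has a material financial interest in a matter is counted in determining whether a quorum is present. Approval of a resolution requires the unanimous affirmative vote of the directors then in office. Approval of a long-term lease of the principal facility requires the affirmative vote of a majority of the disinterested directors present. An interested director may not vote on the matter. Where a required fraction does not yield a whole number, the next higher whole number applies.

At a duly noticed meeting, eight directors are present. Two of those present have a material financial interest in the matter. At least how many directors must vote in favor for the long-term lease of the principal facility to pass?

4

The long-term lease of the principal facility requires a majority of the disinterested directors present (8 − 2 = 6).
A majority of 6 is 4.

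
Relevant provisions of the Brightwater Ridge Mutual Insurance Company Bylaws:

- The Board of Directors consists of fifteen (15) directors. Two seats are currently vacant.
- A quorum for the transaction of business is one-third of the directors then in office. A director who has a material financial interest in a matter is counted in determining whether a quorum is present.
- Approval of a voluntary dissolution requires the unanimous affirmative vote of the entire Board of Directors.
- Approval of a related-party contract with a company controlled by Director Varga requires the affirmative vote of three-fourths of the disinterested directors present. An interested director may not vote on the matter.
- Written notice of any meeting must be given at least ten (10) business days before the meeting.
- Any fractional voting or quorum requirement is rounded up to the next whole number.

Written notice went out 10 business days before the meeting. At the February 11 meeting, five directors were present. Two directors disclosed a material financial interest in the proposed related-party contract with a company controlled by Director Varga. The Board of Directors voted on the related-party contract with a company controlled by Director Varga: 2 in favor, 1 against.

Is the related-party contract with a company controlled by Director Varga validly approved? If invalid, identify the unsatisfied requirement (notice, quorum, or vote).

Invalid — vote requirement not satisfied.

Notice: 10 business days given; 10 required (10 ≥ 10). Satisfied.
Quorum: 5 present (interested directors count toward quorum); quorum is 5. Satisfied.
Vote: the related-party contract with a company controlled by Director Varga requires three-fourths of the disinterested directors present (5 − 2 = 3). 3/4 of 3 = 2.25, rounded up to 3, so 3 affirmative votes are needed; 2 voted in favor. Not satisfied.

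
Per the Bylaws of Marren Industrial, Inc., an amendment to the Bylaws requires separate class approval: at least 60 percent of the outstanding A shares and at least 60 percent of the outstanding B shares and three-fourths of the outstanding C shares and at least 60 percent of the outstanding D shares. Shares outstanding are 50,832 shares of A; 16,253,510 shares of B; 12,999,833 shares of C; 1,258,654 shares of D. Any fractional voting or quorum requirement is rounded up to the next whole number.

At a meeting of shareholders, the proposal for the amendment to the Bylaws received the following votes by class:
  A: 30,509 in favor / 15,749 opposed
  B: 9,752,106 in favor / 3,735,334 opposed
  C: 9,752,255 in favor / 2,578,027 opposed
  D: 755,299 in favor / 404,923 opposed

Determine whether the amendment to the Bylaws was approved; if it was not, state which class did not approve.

A: 3/5 of 50832 = 30499.20, rounded up to 30500; 30,500 required, 30,509 in favor — approved.
B: 3/5 of 16253510 = 9752106; 9,752,106 required, 9,752,106 in favor — approved.
C: 3/4 of 12999833 = 9749874.75, rounded up to 9749875; 9,749,875 required, 9,752,255 in favor — approved.
D: 3/5 of 1258654 = 755192.40, rounded up to 755193; 755,193 required, 755,299 in favor — approved.

Approved — every class gave the required vote.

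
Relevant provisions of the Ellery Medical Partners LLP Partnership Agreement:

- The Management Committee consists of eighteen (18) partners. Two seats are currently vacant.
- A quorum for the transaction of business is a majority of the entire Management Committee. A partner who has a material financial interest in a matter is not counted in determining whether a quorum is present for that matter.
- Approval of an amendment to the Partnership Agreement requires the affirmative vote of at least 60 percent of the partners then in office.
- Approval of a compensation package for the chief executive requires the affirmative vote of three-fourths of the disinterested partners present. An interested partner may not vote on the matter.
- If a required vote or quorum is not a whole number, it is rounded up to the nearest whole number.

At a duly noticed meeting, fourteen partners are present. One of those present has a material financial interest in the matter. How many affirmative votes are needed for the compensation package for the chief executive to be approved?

The compensation package for the chief executive requires three-fourths of the disinterested partners present (14 − 1 = 13).
3/4 of 13 = 9.75, rounded up to 10.

10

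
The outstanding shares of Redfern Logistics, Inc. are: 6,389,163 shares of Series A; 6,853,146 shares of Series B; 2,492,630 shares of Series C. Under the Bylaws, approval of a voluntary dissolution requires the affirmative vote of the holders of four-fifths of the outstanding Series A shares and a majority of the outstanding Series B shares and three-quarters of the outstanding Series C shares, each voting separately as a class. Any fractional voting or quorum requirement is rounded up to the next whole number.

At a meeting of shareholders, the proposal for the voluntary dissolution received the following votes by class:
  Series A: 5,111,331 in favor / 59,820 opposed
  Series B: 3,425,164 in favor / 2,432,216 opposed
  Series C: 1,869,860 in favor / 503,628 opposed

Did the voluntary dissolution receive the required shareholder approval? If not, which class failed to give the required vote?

Series A: 4/5 of 6389163 = 5111330.40, rounded up to 5111331; 5,111,331 required, 5,111,331 in favor — approved.
Series B: a majority of 6853146 is 3426574; 3,426,574 required, 3,425,164 in favor — not approved.
Series C: 3/4 of 2492630 = 1869472.50, rounded up to 1869473; 1,869,473 required, 1,869,860 in favor — approved.

Not approved — the Series B shares did not give the required vote.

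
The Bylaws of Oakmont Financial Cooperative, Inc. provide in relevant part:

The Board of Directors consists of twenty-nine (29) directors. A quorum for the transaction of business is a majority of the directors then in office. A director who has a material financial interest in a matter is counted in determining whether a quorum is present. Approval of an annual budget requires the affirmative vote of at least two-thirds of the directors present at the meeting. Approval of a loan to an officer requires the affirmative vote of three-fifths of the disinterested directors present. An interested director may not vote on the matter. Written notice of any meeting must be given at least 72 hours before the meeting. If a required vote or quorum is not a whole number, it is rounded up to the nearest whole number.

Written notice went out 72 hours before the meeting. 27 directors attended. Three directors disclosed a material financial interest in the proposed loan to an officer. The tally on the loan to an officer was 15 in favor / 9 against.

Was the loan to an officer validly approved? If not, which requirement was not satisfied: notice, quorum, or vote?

Valid — all requirements satisfied.

Notice: 72 hours given; 72 required (72 ≥ 72). Satisfied.
Quorum: 27 present (interested directors count toward quorum); quorum is 15. Satisfied.
Vote: the loan to an officer requires three-fifths of the disinterested directors present (27 − 3 = 24). 3/5 of 24 = 14.40, rounded up to 15, so 15 affirmative votes are needed; 15 voted in favor. Satisfied.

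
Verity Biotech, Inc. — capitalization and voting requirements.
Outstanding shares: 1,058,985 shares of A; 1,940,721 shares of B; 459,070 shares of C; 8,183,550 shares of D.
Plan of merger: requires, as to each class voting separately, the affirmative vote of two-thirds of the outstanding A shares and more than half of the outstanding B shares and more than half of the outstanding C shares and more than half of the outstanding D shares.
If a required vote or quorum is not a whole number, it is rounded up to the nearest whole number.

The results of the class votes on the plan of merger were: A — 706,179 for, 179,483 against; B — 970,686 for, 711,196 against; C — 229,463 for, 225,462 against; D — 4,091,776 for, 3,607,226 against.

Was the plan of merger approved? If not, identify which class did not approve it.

Not approved — the C shares did not give the required vote.

A: 2/3 of 1058985 = 705990; 705,990 required, 706,179 in favor — approved.
B: a majority of 1940721 is 970361; 970,361 required, 970,686 in favor — approved.
C: a majority of 459070 is 229536; 229,536 required, 229,463 in favor — not approved.
D: a majority of 8183550 is 4091776; 4,091,776 required, 4,091,776 in favor — approved.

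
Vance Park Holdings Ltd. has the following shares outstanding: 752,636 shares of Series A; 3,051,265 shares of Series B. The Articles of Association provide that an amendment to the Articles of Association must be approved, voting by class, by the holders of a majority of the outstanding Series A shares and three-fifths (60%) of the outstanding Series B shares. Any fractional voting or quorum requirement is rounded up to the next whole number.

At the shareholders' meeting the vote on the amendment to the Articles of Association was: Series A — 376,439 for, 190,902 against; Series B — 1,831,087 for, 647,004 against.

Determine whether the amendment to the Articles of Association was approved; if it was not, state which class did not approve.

Series A: a majority of 752636 is 376319; 376,319 required, 376,439 in favor — approved.
Series B: 3/5 of 3051265 = 1830759; 1,830,759 required, 1,831,087 in favor — approved.

Approved — every class gave the required vote.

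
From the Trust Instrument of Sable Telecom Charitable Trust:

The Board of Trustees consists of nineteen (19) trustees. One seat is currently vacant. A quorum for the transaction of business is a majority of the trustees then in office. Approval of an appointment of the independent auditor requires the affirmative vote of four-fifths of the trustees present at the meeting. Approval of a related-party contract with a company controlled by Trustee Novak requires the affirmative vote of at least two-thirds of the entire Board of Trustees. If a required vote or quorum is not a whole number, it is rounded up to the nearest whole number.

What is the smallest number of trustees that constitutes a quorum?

A majority of 18 is 10.

10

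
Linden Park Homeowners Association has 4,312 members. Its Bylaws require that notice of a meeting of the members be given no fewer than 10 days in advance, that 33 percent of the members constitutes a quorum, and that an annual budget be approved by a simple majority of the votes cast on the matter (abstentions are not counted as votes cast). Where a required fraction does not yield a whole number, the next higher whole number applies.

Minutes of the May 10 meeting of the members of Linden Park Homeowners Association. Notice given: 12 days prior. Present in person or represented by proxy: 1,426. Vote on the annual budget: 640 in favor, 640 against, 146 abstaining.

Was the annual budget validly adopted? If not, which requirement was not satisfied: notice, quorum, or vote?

Invalid — vote requirement not satisfied.

Notice: 12 days given; 10 required. Satisfied.
Quorum: 33% of 4,312 = 1,422.96, rounded up to 1,423; 1,426 present. Satisfied.
Vote: requires a majority of the votes cast (1,426 − 146 abstaining = 1,280); a majority of 1280 is 641, so 641 needed; 640 in favor. Not satisfied.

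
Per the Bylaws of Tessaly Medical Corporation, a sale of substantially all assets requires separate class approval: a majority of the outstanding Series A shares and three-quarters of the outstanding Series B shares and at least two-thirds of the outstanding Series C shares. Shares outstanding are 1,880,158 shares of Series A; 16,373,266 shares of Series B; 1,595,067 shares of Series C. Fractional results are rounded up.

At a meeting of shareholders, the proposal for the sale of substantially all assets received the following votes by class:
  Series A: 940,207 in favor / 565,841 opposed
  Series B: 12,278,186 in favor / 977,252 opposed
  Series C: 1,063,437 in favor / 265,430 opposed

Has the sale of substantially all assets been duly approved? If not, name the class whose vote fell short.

Not approved — the Series B shares did not give the required vote.

Series A: a majority of 1880158 is 940080; 940,080 required, 940,207 in favor — approved.
Series B: 3/4 of 16373266 = 12279949.50, rounded up to 12279950; 12,279,950 required, 12,278,186 in favor — not approved.
Series C: 2/3 of 1595067 = 1063378; 1,063,378 required, 1,063,437 in favor — approved.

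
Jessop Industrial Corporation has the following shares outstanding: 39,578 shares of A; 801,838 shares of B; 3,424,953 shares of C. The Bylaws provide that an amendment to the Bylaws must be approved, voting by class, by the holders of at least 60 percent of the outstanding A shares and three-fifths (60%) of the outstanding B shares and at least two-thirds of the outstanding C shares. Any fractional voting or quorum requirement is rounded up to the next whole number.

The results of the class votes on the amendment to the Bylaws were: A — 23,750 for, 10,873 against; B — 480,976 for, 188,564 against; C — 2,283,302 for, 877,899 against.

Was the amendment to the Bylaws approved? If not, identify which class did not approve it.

Not approved — the B shares did not give the required vote.

A: 3/5 of 39578 = 23746.80, rounded up to 23747; 23,747 required, 23,750 in favor — approved.
B: 3/5 of 801838 = 481102.80, rounded up to 481103; 481,103 required, 480,976 in favor — not approved.
C: 2/3 of 3424953 = 2283302; 2,283,302 required, 2,283,302 in favor — approved.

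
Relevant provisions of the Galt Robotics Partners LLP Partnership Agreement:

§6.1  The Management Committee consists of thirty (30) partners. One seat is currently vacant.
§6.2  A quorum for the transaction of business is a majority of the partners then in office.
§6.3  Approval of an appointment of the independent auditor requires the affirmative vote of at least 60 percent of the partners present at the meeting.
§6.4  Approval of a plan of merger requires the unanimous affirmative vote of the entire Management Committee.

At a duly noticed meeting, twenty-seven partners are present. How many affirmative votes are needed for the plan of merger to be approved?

30

The plan of merger requires the unanimous vote of the entire Management Committee (30).
Unanimous means all 30.
(Only 27 can vote, so the plan of merger cannot pass at this meeting, but the required vote is still 30.)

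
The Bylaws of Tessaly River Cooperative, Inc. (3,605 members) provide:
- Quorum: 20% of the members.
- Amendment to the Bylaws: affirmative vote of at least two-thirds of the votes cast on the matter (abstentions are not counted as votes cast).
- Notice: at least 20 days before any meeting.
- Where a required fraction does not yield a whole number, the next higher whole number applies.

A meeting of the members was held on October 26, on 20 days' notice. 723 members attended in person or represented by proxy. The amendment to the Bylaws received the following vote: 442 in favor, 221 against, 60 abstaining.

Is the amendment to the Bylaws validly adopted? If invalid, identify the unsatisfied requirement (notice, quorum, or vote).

Valid — all requirements satisfied.

Notice: 20 days given; 20 required. Satisfied.
Quorum: 20% of 3,605 = 721; 723 present. Satisfied.
Vote: requires two-thirds of the votes cast (723 − 60 abstaining = 663); 2/3 of 663 = 442, so 442 needed; 442 in favor. Satisfied.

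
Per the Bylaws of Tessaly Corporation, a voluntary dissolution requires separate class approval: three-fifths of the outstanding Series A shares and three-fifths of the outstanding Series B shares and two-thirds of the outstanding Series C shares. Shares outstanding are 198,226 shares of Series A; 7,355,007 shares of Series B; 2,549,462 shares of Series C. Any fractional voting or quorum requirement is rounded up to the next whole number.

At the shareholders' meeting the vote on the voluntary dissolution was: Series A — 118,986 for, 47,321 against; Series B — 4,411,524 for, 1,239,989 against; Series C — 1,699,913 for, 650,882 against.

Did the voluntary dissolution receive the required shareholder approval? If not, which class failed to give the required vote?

Not approved — the Series B shares did not give the required vote.

Series A: 3/5 of 198226 = 118935.60, rounded up to 118936; 118,936 required, 118,986 in favor — approved.
Series B: 3/5 of 7355007 = 4413004.20, rounded up to 4413005; 4,413,005 required, 4,411,524 in favor — not approved.
Series C: 2/3 of 2549462 = 1699641.33, rounded up to 1699642; 1,699,642 required, 1,699,913 in favor — approved.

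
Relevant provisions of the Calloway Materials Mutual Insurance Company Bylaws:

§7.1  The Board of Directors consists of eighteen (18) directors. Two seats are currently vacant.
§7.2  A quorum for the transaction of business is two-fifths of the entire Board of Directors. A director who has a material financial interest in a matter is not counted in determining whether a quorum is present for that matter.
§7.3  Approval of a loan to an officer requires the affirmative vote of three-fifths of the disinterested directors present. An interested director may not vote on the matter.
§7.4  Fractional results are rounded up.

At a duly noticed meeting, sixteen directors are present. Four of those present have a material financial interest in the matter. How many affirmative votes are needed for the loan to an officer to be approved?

The loan to an officer requires three-fifths of the disinterested directors present (16 − 4 = 12).
3/5 of 12 = 7.20, rounded up to 8.

8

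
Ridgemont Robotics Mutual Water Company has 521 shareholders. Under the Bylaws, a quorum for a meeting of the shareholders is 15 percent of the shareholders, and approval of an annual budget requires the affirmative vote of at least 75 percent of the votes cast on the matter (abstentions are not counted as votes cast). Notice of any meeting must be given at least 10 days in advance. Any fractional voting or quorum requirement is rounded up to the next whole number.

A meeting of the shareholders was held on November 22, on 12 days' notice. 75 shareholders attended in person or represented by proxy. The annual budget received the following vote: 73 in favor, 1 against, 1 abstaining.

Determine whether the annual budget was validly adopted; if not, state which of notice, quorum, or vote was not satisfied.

Invalid — quorum requirement not satisfied.

Notice: 12 days given; 10 required. Satisfied.
Quorum: 15% of 521 = 78.15, rounded up to 79; 75 present. Not satisfied.
Vote: requires three-fourths of the votes cast (75 − 1 abstaining = 74); 3/4 of 74 = 55.50, rounded up to 56, so 56 needed; 73 in favor. Satisfied.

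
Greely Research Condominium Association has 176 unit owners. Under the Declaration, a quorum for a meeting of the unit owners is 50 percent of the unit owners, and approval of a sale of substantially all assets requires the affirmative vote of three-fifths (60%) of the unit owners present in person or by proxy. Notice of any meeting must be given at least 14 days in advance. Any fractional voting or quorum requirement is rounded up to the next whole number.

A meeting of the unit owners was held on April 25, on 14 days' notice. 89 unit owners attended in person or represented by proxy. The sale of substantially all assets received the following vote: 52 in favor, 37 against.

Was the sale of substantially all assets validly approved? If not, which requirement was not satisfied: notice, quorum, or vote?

Notice: 14 days given; 14 required. Satisfied.
Quorum: 50% of 176 = 88; 89 present. Satisfied.
Vote: requires three-fifths of those present (89); 3/5 of 89 = 53.40, rounded up to 54, so 54 needed; 52 in favor. Not satisfied.

Invalid — vote requirement not satisfied.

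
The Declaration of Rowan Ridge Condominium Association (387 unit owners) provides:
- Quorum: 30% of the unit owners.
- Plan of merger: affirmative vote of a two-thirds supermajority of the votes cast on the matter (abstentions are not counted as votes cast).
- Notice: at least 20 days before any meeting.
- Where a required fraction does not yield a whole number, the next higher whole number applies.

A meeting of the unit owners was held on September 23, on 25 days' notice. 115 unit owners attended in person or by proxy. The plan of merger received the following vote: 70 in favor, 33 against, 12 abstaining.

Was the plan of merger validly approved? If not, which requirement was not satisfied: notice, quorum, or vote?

Notice: 25 days given; 20 required. Satisfied.
Quorum: 30% of 387 = 116.10, rounded up to 117; 115 present. Not satisfied.
Vote: requires two-thirds of the votes cast (115 − 12 abstaining = 103); 2/3 of 103 = 68.67, rounded up to 69, so 69 needed; 70 in favor. Satisfied.

Invalid — quorum requirement not satisfied.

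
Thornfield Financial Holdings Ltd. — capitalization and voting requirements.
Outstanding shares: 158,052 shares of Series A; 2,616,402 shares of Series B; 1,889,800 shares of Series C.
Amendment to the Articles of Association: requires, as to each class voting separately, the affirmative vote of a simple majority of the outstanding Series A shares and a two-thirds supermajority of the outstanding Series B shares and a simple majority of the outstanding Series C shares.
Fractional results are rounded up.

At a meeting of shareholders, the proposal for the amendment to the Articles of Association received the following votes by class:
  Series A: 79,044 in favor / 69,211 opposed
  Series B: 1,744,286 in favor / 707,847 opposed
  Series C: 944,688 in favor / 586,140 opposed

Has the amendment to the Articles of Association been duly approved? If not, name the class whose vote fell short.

Not approved — the Series C shares did not give the required vote.

Series A: a majority of 158052 is 79027; 79,027 required, 79,044 in favor — approved.
Series B: 2/3 of 2616402 = 1744268; 1,744,268 required, 1,744,286 in favor — approved.
Series C: a majority of 1889800 is 944901; 944,901 required, 944,688 in favor — not approved.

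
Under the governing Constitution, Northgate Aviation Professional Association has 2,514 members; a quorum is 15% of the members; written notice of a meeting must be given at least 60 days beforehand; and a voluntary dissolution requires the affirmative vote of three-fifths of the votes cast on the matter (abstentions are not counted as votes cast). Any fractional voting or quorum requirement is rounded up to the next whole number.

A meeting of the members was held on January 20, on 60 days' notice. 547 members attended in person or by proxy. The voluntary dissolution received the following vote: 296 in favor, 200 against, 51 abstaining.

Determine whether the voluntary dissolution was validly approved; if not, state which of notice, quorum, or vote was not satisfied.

Invalid — vote requirement not satisfied.

Notice: 60 days given; 60 required. Satisfied.
Quorum: 15% of 2,514 = 377.10, rounded up to 378; 547 present. Satisfied.
Vote: requires three-fifths of the votes cast (547 − 51 abstaining = 496); 3/5 of 496 = 297.60, rounded up to 298, so 298 needed; 296 in favor. Not satisfied.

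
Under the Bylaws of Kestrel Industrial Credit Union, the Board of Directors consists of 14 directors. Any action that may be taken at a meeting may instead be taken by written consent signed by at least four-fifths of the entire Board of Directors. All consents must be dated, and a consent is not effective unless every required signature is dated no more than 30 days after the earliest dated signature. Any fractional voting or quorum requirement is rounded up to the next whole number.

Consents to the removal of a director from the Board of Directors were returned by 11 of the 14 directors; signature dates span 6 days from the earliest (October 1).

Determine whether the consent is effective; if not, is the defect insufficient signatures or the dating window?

Signatures required: at least four-fifths of 14 — 4/5 of 14 = 11.20, rounded up to 12, so 12 needed; 11 signed. Insufficient.
Dating window: the latest signature is 6 days after the earliest; the limit is 30 days. Within the window.

Not effective — insufficient signatures.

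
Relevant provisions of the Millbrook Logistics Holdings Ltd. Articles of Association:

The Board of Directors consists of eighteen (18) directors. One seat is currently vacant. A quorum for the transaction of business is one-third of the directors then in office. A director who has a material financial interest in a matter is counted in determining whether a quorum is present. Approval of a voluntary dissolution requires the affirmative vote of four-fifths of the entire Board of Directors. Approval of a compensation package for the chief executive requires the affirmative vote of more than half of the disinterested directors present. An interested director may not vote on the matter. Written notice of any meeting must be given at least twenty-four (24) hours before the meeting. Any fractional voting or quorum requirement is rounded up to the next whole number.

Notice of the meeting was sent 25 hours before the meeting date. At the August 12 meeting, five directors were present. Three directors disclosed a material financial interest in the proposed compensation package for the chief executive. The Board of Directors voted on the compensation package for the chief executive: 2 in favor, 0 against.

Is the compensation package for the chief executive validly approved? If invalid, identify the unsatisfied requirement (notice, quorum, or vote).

Notice: 25 hours given; 24 required (25 ≥ 24). Satisfied.
Quorum: 5 present (interested directors count toward quorum); quorum is 6. Not satisfied.
Vote: the compensation package for the chief executive requires a majority of the disinterested directors present (5 − 3 = 2). A majority of 2 is 2, so 2 affirmative votes are needed; 2 voted in favor. Satisfied. (Moot — without a quorum no business can be validly transacted.)

Invalid — quorum requirement not satisfied.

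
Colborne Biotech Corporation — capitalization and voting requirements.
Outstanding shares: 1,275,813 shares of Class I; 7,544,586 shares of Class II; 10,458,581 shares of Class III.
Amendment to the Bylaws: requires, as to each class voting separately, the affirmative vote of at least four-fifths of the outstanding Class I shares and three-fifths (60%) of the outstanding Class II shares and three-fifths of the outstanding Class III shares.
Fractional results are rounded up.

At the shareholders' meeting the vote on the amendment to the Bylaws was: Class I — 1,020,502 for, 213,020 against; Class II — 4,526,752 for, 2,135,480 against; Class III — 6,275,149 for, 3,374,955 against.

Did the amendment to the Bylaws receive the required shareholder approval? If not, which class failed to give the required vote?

Not approved — the Class I shares did not give the required vote.

Class I: 4/5 of 1275813 = 1020650.40, rounded up to 1020651; 1,020,651 required, 1,020,502 in favor — not approved.
Class II: 3/5 of 7544586 = 4526751.60, rounded up to 4526752; 4,526,752 required, 4,526,752 in favor — approved.
Class III: 3/5 of 10458581 = 6275148.60, rounded up to 6275149; 6,275,149 required, 6,275,149 in favor — approved.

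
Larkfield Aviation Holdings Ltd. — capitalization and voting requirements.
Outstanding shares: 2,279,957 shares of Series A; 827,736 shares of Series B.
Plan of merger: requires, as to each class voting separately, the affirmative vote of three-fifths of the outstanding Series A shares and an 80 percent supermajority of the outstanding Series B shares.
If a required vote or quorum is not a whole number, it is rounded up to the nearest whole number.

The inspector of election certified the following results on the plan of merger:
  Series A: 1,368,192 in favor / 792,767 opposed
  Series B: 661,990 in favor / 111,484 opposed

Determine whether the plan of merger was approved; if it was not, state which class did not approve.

Not approved — the Series B shares did not give the required vote.

Series A: 3/5 of 2279957 = 1367974.20, rounded up to 1367975; 1,367,975 required, 1,368,192 in favor — approved.
Series B: 4/5 of 827736 = 662188.80, rounded up to 662189; 662,189 required, 661,990 in favor — not approved.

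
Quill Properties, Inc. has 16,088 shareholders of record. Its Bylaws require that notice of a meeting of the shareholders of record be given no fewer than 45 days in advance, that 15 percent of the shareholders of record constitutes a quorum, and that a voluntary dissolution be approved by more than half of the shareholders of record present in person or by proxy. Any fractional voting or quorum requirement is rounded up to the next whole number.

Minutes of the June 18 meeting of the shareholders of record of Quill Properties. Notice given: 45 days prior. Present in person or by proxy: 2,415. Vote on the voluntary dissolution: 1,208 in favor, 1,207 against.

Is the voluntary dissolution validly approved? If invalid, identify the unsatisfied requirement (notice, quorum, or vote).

Notice: 45 days given; 45 required. Satisfied.
Quorum: 15% of 16,088 = 2,413.20, rounded up to 2,414; 2,415 present. Satisfied.
Vote: requires a majority of those present (2,415); a majority of 2415 is 1208, so 1,208 needed; 1,208 in favor. Satisfied.

Valid — all requirements satisfied.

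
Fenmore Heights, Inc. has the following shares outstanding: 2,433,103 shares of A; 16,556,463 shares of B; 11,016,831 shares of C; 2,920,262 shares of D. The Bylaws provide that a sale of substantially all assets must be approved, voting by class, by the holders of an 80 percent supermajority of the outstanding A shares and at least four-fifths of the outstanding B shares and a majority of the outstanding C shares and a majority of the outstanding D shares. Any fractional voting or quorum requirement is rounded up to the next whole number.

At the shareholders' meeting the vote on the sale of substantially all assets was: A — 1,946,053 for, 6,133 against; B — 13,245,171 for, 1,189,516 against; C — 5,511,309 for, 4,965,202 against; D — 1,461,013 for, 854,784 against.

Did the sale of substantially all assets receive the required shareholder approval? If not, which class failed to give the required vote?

A: 4/5 of 2433103 = 1946482.40, rounded up to 1946483; 1,946,483 required, 1,946,053 in favor — not approved.
B: 4/5 of 16556463 = 13245170.40, rounded up to 13245171; 13,245,171 required, 13,245,171 in favor — approved.
C: a majority of 11016831 is 5508416; 5,508,416 required, 5,511,309 in favor — approved.
D: a majority of 2920262 is 1460132; 1,460,132 required, 1,461,013 in favor — approved.

Not approved — the A shares did not give the required vote.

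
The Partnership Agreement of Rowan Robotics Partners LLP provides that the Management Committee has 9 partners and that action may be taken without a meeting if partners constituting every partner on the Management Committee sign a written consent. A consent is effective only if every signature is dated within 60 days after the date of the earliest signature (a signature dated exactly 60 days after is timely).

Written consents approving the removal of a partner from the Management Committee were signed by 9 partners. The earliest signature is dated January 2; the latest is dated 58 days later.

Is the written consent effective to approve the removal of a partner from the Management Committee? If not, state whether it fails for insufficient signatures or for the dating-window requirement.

Signatures required: the unanimous vote of 9 — unanimous means all 9, so 9 needed; 9 signed. Sufficient.
Dating window: the latest signature is 58 days after the earliest; the limit is 60 days. Within the window.

Effective — both the signature and dating-window requirements are satisfied.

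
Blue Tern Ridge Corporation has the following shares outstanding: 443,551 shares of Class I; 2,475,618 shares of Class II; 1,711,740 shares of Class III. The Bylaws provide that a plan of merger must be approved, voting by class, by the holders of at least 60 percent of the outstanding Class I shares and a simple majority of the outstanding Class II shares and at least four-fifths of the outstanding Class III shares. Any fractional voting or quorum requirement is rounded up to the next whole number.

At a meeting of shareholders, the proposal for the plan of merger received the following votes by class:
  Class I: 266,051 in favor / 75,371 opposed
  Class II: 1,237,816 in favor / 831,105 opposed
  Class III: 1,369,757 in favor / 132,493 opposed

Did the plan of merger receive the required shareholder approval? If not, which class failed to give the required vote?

Not approved — the Class I shares did not give the required vote.

Class I: 3/5 of 443551 = 266130.60, rounded up to 266131; 266,131 required, 266,051 in favor — not approved.
Class II: a majority of 2475618 is 1237810; 1,237,810 required, 1,237,816 in favor — approved.
Class III: 4/5 of 1711740 = 1369392; 1,369,392 required, 1,369,757 in favor — approved.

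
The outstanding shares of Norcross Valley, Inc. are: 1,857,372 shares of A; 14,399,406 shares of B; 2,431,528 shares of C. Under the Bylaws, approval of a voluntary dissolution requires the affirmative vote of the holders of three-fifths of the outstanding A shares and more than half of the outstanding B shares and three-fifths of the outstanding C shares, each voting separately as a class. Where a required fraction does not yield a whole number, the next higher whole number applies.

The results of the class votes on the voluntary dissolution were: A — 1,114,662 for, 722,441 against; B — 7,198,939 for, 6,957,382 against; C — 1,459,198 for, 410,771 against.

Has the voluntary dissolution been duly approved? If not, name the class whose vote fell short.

A: 3/5 of 1857372 = 1114423.20, rounded up to 1114424; 1,114,424 required, 1,114,662 in favor — approved.
B: a majority of 14399406 is 7199704; 7,199,704 required, 7,198,939 in favor — not approved.
C: 3/5 of 2431528 = 1458916.80, rounded up to 1458917; 1,458,917 required, 1,459,198 in favor — approved.

Not approved — the B shares did not give the required vote.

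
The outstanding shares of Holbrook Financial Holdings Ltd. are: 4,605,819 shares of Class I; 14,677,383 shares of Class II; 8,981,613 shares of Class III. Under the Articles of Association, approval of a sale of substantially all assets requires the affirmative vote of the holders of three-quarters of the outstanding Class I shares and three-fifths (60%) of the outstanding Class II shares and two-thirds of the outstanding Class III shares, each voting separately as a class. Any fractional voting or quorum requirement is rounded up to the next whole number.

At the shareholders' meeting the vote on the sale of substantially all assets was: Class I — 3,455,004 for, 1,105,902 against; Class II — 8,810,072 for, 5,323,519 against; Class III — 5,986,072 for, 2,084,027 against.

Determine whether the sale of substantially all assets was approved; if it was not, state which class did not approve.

Not approved — the Class III shares did not give the required vote.

Class I: 3/4 of 4605819 = 3454364.25, rounded up to 3454365; 3,454,365 required, 3,455,004 in favor — approved.
Class II: 3/5 of 14677383 = 8806429.80, rounded up to 8806430; 8,806,430 required, 8,810,072 in favor — approved.
Class III: 2/3 of 8981613 = 5987742; 5,987,742 required, 5,986,072 in favor — not approved.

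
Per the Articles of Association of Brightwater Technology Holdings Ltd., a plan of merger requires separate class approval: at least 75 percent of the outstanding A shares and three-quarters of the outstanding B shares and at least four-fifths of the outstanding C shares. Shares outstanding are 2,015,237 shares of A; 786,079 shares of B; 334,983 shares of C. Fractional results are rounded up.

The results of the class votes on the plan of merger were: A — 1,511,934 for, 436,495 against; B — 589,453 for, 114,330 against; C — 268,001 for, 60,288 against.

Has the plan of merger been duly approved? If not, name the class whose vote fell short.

A: 3/4 of 2015237 = 1511427.75, rounded up to 1511428; 1,511,428 required, 1,511,934 in favor — approved.
B: 3/4 of 786079 = 589559.25, rounded up to 589560; 589,560 required, 589,453 in favor — not approved.
C: 4/5 of 334983 = 267986.40, rounded up to 267987; 267,987 required, 268,001 in favor — approved.

Not approved — the B shares did not give the required vote.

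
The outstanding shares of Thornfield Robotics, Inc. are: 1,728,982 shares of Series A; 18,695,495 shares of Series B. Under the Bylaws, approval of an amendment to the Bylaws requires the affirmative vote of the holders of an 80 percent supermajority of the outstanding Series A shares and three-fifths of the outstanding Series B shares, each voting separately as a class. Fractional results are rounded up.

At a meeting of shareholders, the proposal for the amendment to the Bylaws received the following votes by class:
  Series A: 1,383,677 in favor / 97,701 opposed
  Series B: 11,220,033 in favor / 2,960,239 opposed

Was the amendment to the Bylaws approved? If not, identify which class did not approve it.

Series A: 4/5 of 1728982 = 1383185.60, rounded up to 1383186; 1,383,186 required, 1,383,677 in favor — approved.
Series B: 3/5 of 18695495 = 11217297; 11,217,297 required, 11,220,033 in favor — approved.

Approved — every class gave the required vote.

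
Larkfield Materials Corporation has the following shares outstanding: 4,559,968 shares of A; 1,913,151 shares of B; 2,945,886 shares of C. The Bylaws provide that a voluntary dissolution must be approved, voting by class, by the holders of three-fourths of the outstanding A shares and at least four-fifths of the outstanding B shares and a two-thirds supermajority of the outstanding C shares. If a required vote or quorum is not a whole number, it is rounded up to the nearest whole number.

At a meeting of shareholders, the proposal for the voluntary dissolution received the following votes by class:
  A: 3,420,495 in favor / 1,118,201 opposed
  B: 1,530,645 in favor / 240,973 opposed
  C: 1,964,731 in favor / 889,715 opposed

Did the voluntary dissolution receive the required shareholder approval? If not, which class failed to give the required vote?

Approved — every class gave the required vote.

A: 3/4 of 4559968 = 3419976; 3,419,976 required, 3,420,495 in favor — approved.
B: 4/5 of 1913151 = 1530520.80, rounded up to 1530521; 1,530,521 required, 1,530,645 in favor — approved.
C: 2/3 of 2945886 = 1963924; 1,963,924 required, 1,964,731 in favor — approved.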